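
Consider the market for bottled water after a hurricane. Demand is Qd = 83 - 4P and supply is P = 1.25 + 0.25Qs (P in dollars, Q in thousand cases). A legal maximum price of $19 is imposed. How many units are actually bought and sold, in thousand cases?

39

Rearranging supply gives Qs = 4P - 5. Setting quantity demanded equal to quantity supplied, 83 - 4P = 4P - 5, gives P* = 11 and Q* = 39.
Since 19 is above P* = 11, the ceiling does not bind and the free-market outcome prevails.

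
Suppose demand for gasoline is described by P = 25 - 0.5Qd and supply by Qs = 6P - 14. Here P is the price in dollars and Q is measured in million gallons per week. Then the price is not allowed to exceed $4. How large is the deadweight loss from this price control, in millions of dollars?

192

Rearranging demand gives Qd = 50 - 2P. In a free market, 50 - 2P = 6P - 14 gives the equilibrium P* = 8, Q* = 34.
Since 4 < 8, the ceiling is binding.
At P = 4: Qd = 50 - 2·4 = 42 and Qs = 6·4 - 14 = 10.
Quantity traded falls to 10. At Q = 10 the demand price is (50 - 10)/2 = 20 and the supply price is (14 + 10)/6 = 4.
Deadweight loss = ½ · (20 - 4) · (34 - 10) = ½ · 16 · 24 = 192.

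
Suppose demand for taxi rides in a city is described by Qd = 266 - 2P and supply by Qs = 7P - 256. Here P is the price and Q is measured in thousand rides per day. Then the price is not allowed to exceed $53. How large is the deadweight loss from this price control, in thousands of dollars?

393.75

In a free market, 266 - 2P = 7P - 256 gives the equilibrium P* = 58, Q* = 150.
Since 53 < 58, the ceiling is binding.
At P = 53: Qd = 266 - 2·53 = 160 and Qs = 7·53 - 256 = 115.
Quantity traded falls to 115. At Q = 115 the demand price is (266 - 115)/2 = 75.5 and the supply price is (256 + 115)/7 = 53.
Deadweight loss = ½ · (75.5 - 53) · (150 - 115) = ½ · 22.5 · 35 = 393.75.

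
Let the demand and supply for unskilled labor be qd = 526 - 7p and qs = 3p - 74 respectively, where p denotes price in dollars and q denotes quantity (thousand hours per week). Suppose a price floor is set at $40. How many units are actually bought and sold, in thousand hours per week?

In a free market, 526 - 7p = 3p - 74 gives the equilibrium p* = 60, q* = 106.
The floor of 40 is below the equilibrium price 60, so it is not binding; the market clears at p* = 60, q* = 106.

106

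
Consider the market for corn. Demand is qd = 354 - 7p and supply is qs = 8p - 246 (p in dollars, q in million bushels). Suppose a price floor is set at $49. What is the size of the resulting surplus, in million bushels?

135

In a free market, 354 - 7p = 8p - 246 gives the equilibrium p* = 40, q* = 74.
Since 49 > 40, the floor is binding.
At p = 49: qd = 354 - 7·49 = 11 and qs = 8·49 - 246 = 146.
Surplus = qs - qd = 146 - 11 = 135.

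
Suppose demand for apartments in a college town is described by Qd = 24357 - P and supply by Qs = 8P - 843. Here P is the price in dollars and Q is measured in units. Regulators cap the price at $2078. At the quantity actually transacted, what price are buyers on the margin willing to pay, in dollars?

8576

Equilibrium: 24357 - P = 8P - 843, so 25200 = 9P and P* = 2800, Q* = 21557.
Since 2078 < 2800, the ceiling is binding.
At P = 2078: Qd = 24357 - 2078 = 22279 and Qs = 8·2078 - 843 = 15781.
Only 15781 units reach the market. On the demand curve, the marginal buyer's willingness to pay at Q = 15781 is (24357 - 15781) = 8576.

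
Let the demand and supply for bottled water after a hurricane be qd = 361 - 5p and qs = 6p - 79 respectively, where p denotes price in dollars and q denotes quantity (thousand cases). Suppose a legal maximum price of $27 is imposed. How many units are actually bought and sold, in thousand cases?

Equilibrium: 361 - 5p = 6p - 79, so 440 = 11p and p* = 40, q* = 161.
Because the ceiling (27) lies below the market-clearing price, it is binding.
At p = 27: qd = 361 - 5·27 = 226 and qs = 6·27 - 79 = 83.
The quantity actually transacted is the short side, supply: 83.

83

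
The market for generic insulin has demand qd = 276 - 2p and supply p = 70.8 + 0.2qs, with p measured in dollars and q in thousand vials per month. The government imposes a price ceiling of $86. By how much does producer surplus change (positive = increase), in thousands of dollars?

Rearranging supply gives qs = 5p - 354. Setting quantity demanded equal to quantity supplied, 276 - 2p = 5p - 354, gives p* = 90 and q* = 96.
Because the ceiling (86) lies below the market-clearing price, it is binding.
At p = 86: qd = 276 - 2·86 = 104 and qs = 5·86 - 354 = 76.
Producer surplus without the control is ½ · (90 - 70.8) · 96 = 921.6.
With the ceiling, producers sell 76 units at 86, so PS = ½ · (86 - 70.8) · 76 = 577.6.
Change in producer surplus = 577.6 - 921.6 = -344.

-344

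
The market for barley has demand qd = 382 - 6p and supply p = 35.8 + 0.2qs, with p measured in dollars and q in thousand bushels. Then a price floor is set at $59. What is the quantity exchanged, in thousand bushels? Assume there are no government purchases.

28

Rearranging supply gives qs = 5p - 179. Equilibrium: 382 - 6p = 5p - 179, so 561 = 11p and p* = 51, q* = 76.
The floor of 59 is above the equilibrium price 51, so it binds.
At p = 59: qd = 382 - 6·59 = 28 and qs = 5·59 - 179 = 116.
The quantity actually transacted is the short side, demand: 28.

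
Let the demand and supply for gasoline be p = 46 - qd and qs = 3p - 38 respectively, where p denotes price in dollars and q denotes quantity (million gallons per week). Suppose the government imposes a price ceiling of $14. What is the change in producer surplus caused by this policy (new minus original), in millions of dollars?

-101.5

Rearranging demand gives qd = 46 - p. Equilibrium: 46 - p = 3p - 38, so 84 = 4p and p* = 21, q* = 25.
Since 14 < 21, the ceiling is binding.
At p = 14: qd = 46 - 14 = 32 and qs = 3·14 - 38 = 4.
Producer surplus without the control is ½ · (21 - 38/3) · 25 = 625/6.
With the ceiling, producers sell 4 units at 14, so PS = ½ · (14 - 38/3) · 4 = 8/3.
Change in producer surplus = 8/3 - 625/6 = -101.5.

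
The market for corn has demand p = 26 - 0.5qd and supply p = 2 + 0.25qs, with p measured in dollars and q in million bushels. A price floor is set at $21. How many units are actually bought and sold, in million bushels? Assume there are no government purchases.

10

Rearranging demand gives qd = 52 - 2p; rearranging supply gives qs = 4p - 8. In a free market, 52 - 2p = 4p - 8 gives the equilibrium p* = 10, q* = 32.
Since 21 > 10, the floor is binding.
At p = 21: qd = 52 - 2·21 = 10 and qs = 4·21 - 8 = 76.
The quantity actually transacted is the short side, demand: 10.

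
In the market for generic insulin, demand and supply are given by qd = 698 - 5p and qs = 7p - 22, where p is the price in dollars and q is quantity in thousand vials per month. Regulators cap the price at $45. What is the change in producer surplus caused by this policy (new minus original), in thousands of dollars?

Without the control the market clears where 698 - 5p = 7p - 22, i.e. p* = 60 and q* = 398.
Because the ceiling (45) lies below the market-clearing price, it is binding.
At p = 45: qd = 698 - 5·45 = 473 and qs = 7·45 - 22 = 293.
Producer surplus without the control is ½ · (60 - 22/7) · 398 = 79202/7.
With the ceiling, producers sell 293 units at 45, so PS = ½ · (45 - 22/7) · 293 = 85849/14.
Change in producer surplus = 85849/14 - 79202/7 = -5182.5.

-5182.5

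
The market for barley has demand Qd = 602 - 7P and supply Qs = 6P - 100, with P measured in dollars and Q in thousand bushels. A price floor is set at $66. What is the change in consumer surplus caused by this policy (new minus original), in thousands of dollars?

Setting quantity demanded equal to quantity supplied, 602 - 7P = 6P - 100, gives P* = 54 and Q* = 224.
Because the floor (66) lies above the market-clearing price, it is binding.
At P = 66: Qd = 602 - 7·66 = 140 and Qs = 6·66 - 100 = 296.
Consumer surplus without the control is ½ · (86 - 54) · 224 = 3584.
With the floor, consumers buy 140 units at 66, so CS = ½ · (86 - 66) · 140 = 1400.
Change in consumer surplus = 1400 - 3584 = -2184.

-2184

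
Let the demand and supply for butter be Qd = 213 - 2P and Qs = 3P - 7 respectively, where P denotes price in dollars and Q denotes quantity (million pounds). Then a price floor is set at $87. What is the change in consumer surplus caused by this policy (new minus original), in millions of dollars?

-3526

Setting quantity demanded equal to quantity supplied, 213 - 2P = 3P - 7, gives P* = 44 and Q* = 125.
The floor of 87 is above the equilibrium price 44, so it binds.
At P = 87: Qd = 213 - 2·87 = 39 and Qs = 3·87 - 7 = 254.
Consumer surplus without the control is ½ · (106.5 - 44) · 125 = 3906.25.
With the floor, consumers buy 39 units at 87, so CS = ½ · (106.5 - 87) · 39 = 380.25.
Change in consumer surplus = 380.25 - 3906.25 = -3526.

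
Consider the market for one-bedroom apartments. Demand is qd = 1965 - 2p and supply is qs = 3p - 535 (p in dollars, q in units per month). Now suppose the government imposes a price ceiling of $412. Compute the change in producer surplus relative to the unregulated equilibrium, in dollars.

-73304

In a free market, 1965 - 2p = 3p - 535 gives the equilibrium p* = 500, q* = 965.
The ceiling of 412 is below the equilibrium price 500, so it binds.
At p = 412: qd = 1965 - 2·412 = 1141 and qs = 3·412 - 535 = 701.
Producer surplus without the control is ½ · (500 - 535/3) · 965 = 931225/6.
With the ceiling, producers sell 701 units at 412, so PS = ½ · (412 - 535/3) · 701 = 491401/6.
Change in producer surplus = 491401/6 - 931225/6 = -73304.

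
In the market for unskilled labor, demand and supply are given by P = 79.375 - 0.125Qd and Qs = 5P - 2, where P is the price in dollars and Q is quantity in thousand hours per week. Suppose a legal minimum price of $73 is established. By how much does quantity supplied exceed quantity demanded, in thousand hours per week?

312

Rearranging demand gives Qd = 635 - 8P. Without the control the market clears where 635 - 8P = 5P - 2, i.e. P* = 49 and Q* = 243.
Since 73 > 49, the floor is binding.
At P = 73: Qd = 635 - 8·73 = 51 and Qs = 5·73 - 2 = 363.
Surplus = Qs - Qd = 363 - 51 = 312.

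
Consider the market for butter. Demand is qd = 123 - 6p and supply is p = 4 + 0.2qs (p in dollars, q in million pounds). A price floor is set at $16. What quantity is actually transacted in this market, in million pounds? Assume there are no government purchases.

27

Rearranging supply gives qs = 5p - 20. In a free market, 123 - 6p = 5p - 20 gives the equilibrium p* = 13, q* = 45.
Because the floor (16) lies above the market-clearing price, it is binding.
At p = 16: qd = 123 - 6·16 = 27 and qs = 5·16 - 20 = 60.
The quantity actually transacted is the short side, demand: 27.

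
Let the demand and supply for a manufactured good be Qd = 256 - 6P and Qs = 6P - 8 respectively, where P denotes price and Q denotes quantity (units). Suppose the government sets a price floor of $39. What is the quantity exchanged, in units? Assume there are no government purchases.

22

Setting quantity demanded equal to quantity supplied, 256 - 6P = 6P - 8, gives P* = 22 and Q* = 124.
Because the floor (39) lies above the market-clearing price, it is binding.
At P = 39: Qd = 256 - 6·39 = 22 and Qs = 6·39 - 8 = 226.
The quantity actually transacted is the short side, demand: 22.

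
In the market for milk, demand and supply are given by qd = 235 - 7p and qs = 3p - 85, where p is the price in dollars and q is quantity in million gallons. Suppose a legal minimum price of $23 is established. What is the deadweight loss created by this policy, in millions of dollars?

Setting quantity demanded equal to quantity supplied, 235 - 7p = 3p - 85, gives p* = 32 and q* = 11.
The floor of 23 is below the equilibrium price 32, so it is not binding; the market clears at p* = 32, q* = 11.
Since the control does not bind, no trades are prevented and deadweight loss is zero.

0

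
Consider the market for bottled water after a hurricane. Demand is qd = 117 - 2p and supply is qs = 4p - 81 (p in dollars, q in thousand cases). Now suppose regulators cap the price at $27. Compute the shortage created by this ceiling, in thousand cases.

36

Without the control the market clears where 117 - 2p = 4p - 81, i.e. p* = 33 and q* = 51.
Since 27 < 33, the ceiling is binding.
At p = 27: qd = 117 - 2·27 = 63 and qs = 4·27 - 81 = 27.
Shortage = qd - qs = 63 - 27 = 36.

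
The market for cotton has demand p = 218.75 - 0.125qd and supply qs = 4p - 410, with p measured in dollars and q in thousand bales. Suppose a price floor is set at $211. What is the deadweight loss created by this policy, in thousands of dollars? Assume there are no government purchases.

11532

Rearranging demand gives qd = 1750 - 8p. Setting quantity demanded equal to quantity supplied, 1750 - 8p = 4p - 410, gives p* = 180 and q* = 310.
Because the floor (211) lies above the market-clearing price, it is binding.
At p = 211: qd = 1750 - 8·211 = 62 and qs = 4·211 - 410 = 434.
Quantity traded falls to 62. At q = 62 the demand price is (1750 - 62)/8 = 211 and the supply price is (410 + 62)/4 = 118.
Deadweight loss = ½ · (211 - 118) · (310 - 62) = ½ · 93 · 248 = 11532.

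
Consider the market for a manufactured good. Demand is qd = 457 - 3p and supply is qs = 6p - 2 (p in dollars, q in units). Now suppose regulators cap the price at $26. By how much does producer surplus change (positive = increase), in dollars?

-5725

Equilibrium: 457 - 3p = 6p - 2, so 459 = 9p and p* = 51, q* = 304.
Since 26 < 51, the ceiling is binding.
At p = 26: qd = 457 - 3·26 = 379 and qs = 6·26 - 2 = 154.
Producer surplus without the control is ½ · (51 - 1/3) · 304 = 23104/3.
With the ceiling, producers sell 154 units at 26, so PS = ½ · (26 - 1/3) · 154 = 5929/3.
Change in producer surplus = 5929/3 - 23104/3 = -5725.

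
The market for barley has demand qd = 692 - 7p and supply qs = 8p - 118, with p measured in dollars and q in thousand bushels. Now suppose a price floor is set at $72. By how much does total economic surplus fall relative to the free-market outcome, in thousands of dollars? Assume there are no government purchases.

Setting quantity demanded equal to quantity supplied, 692 - 7p = 8p - 118, gives p* = 54 and q* = 314.
Because the floor (72) lies above the market-clearing price, it is binding.
At p = 72: qd = 692 - 7·72 = 188 and qs = 8·72 - 118 = 458.
Quantity traded falls to 188. At q = 188 the demand price is (692 - 188)/7 = 72 and the supply price is (118 + 188)/8 = 38.25.
Deadweight loss = ½ · (72 - 38.25) · (314 - 188) = ½ · 33.75 · 126 = 2126.25.

2126.25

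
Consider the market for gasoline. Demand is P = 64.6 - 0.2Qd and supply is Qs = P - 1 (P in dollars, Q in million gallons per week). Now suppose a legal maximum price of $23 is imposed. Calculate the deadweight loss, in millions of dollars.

Rearranging demand gives Qd = 323 - 5P. Setting quantity demanded equal to quantity supplied, 323 - 5P = P - 1, gives P* = 54 and Q* = 53.
Since 23 < 54, the ceiling is binding.
At P = 23: Qd = 323 - 5·23 = 208 and Qs = 23 - 1 = 22.
Quantity traded falls to 22. At Q = 22 the demand price is (323 - 22)/5 = 60.2 and the supply price is 1 + 22 = 23.
Deadweight loss = ½ · (60.2 - 23) · (53 - 22) = ½ · 37.2 · 31 = 576.6.

576.6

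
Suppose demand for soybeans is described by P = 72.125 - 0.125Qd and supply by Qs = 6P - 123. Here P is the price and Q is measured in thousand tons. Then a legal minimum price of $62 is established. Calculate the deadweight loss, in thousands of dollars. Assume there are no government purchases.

Rearranging demand gives Qd = 577 - 8P. In a free market, 577 - 8P = 6P - 123 gives the equilibrium P* = 50, Q* = 177.
Since 62 > 50, the floor is binding.
At P = 62: Qd = 577 - 8·62 = 81 and Qs = 6·62 - 123 = 249.
Quantity traded falls to 81. At Q = 81 the demand price is (577 - 81)/8 = 62 and the supply price is (123 + 81)/6 = 34.
Deadweight loss = ½ · (62 - 34) · (177 - 81) = ½ · 28 · 96 = 1344.

1344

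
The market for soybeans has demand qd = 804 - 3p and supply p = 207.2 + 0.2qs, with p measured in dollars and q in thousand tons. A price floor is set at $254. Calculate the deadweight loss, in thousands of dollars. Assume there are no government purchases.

1382.4

Rearranging supply gives qs = 5p - 1036. Without the control the market clears where 804 - 3p = 5p - 1036, i.e. p* = 230 and q* = 114.
Because the floor (254) lies above the market-clearing price, it is binding.
At p = 254: qd = 804 - 3·254 = 42 and qs = 5·254 - 1036 = 234.
Quantity traded falls to 42. At q = 42 the demand price is (804 - 42)/3 = 254 and the supply price is (1036 + 42)/5 = 215.6.
Deadweight loss = ½ · (254 - 215.6) · (114 - 42) = ½ · 38.4 · 72 = 1382.4.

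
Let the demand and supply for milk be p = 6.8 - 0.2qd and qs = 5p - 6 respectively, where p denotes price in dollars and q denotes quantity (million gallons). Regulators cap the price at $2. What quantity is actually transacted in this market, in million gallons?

4

Rearranging demand gives qd = 34 - 5p. Setting quantity demanded equal to quantity supplied, 34 - 5p = 5p - 6, gives p* = 4 and q* = 14.
Since 2 < 4, the ceiling is binding.
At p = 2: qd = 34 - 5·2 = 24 and qs = 5·2 - 6 = 4.
The quantity actually transacted is the short side, supply: 4.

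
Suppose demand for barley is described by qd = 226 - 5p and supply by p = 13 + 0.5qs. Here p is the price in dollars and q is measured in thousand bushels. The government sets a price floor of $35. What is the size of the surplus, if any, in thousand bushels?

0

Rearranging supply gives qs = 2p - 26. Equilibrium: 226 - 5p = 2p - 26, so 252 = 7p and p* = 36, q* = 46.
The floor of 35 is below the equilibrium price 36, so it is not binding; the market clears at p* = 36, q* = 46.
Since the control does not bind, there is no surplus.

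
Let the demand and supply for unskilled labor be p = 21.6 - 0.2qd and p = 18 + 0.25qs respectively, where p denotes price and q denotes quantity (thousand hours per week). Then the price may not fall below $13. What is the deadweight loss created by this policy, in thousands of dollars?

0

Rearranging demand gives qd = 108 - 5p; rearranging supply gives qs = 4p - 72. Equilibrium: 108 - 5p = 4p - 72, so 180 = 9p and p* = 20, q* = 8.
Since 13 is below p* = 20, the floor does not bind and the free-market outcome prevails.
Since the control does not bind, no trades are prevented and deadweight loss is zero.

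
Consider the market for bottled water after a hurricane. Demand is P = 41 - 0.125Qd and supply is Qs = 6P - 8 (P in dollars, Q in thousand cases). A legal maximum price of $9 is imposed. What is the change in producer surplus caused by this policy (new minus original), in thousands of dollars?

Rearranging demand gives Qd = 328 - 8P. Without the control the market clears where 328 - 8P = 6P - 8, i.e. P* = 24 and Q* = 136.
Since 9 < 24, the ceiling is binding.
At P = 9: Qd = 328 - 8·9 = 256 and Qs = 6·9 - 8 = 46.
Producer surplus without the control is ½ · (24 - 4/3) · 136 = 4624/3.
With the ceiling, producers sell 46 units at 9, so PS = ½ · (9 - 4/3) · 46 = 529/3.
Change in producer surplus = 529/3 - 4624/3 = -1365.

-1365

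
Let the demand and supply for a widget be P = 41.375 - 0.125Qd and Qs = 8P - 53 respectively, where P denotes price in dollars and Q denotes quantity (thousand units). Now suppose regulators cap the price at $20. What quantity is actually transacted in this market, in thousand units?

107

Rearranging demand gives Qd = 331 - 8P. Without the control the market clears where 331 - 8P = 8P - 53, i.e. P* = 24 and Q* = 139.
Because the ceiling (20) lies below the market-clearing price, it is binding.
At P = 20: Qd = 331 - 8·20 = 171 and Qs = 8·20 - 53 = 107.
The quantity actually transacted is the short side, supply: 107.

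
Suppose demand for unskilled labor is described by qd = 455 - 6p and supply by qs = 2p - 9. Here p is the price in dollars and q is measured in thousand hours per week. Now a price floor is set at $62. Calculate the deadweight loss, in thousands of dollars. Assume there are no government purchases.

192

In a free market, 455 - 6p = 2p - 9 gives the equilibrium p* = 58, q* = 107.
The floor of 62 is above the equilibrium price 58, so it binds.
At p = 62: qd = 455 - 6·62 = 83 and qs = 2·62 - 9 = 115.
Quantity traded falls to 83. At q = 83 the demand price is (455 - 83)/6 = 62 and the supply price is (9 + 83)/2 = 46.
Deadweight loss = ½ · (62 - 46) · (107 - 83) = ½ · 16 · 24 = 192.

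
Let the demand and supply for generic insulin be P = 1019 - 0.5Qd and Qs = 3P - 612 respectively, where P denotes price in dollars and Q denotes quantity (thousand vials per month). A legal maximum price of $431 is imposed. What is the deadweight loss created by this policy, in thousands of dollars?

Rearranging demand gives Qd = 2038 - 2P. Without the control the market clears where 2038 - 2P = 3P - 612, i.e. P* = 530 and Q* = 978.
Since 431 < 530, the ceiling is binding.
At P = 431: Qd = 2038 - 2·431 = 1176 and Qs = 3·431 - 612 = 681.
Quantity traded falls to 681. At Q = 681 the demand price is (2038 - 681)/2 = 678.5 and the supply price is (612 + 681)/3 = 431.
Deadweight loss = ½ · (678.5 - 431) · (978 - 681) = ½ · 247.5 · 297 = 36753.75.

36753.75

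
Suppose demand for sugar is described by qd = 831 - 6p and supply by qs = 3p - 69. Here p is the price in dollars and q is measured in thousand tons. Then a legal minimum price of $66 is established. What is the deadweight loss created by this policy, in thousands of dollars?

0

Without the control the market clears where 831 - 6p = 3p - 69, i.e. p* = 100 and q* = 231.
The floor of 66 is below the equilibrium price 100, so it is not binding; the market clears at p* = 100, q* = 231.
Since the control does not bind, no trades are prevented and deadweight loss is zero.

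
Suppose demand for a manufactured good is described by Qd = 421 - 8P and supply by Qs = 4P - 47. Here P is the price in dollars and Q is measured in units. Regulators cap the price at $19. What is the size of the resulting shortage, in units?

240

Equilibrium: 421 - 8P = 4P - 47, so 468 = 12P and P* = 39, Q* = 109.
Because the ceiling (19) lies below the market-clearing price, it is binding.
At P = 19: Qd = 421 - 8·19 = 269 and Qs = 4·19 - 47 = 29.
Shortage = Qd - Qs = 269 - 29 = 240.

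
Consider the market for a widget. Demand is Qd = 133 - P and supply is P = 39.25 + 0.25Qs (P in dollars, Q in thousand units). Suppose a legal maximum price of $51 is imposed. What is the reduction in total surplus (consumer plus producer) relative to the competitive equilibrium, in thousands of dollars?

Rearranging supply gives Qs = 4P - 157. Equilibrium: 133 - P = 4P - 157, so 290 = 5P and P* = 58, Q* = 75.
Because the ceiling (51) lies below the market-clearing price, it is binding.
At P = 51: Qd = 133 - 51 = 82 and Qs = 4·51 - 157 = 47.
Quantity traded falls to 47. At Q = 47 the demand price is 133 - 47 = 86 and the supply price is (157 + 47)/4 = 51.
Deadweight loss = ½ · (86 - 51) · (75 - 47) = ½ · 35 · 28 = 490.

490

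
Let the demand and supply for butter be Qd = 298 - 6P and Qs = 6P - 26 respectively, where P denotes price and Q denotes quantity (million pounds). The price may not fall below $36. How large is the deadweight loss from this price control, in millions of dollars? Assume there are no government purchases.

486

In a free market, 298 - 6P = 6P - 26 gives the equilibrium P* = 27, Q* = 136.
The floor of 36 is above the equilibrium price 27, so it binds.
At P = 36: Qd = 298 - 6·36 = 82 and Qs = 6·36 - 26 = 190.
Quantity traded falls to 82. At Q = 82 the demand price is (298 - 82)/6 = 36 and the supply price is (26 + 82)/6 = 18.
Deadweight loss = ½ · (36 - 18) · (136 - 82) = ½ · 18 · 54 = 486.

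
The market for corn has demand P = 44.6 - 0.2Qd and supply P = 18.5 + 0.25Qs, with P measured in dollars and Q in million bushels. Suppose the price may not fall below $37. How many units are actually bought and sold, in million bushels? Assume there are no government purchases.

Rearranging demand gives Qd = 223 - 5P; rearranging supply gives Qs = 4P - 74. Without the control the market clears where 223 - 5P = 4P - 74, i.e. P* = 33 and Q* = 58.
Since 37 > 33, the floor is binding.
At P = 37: Qd = 223 - 5·37 = 38 and Qs = 4·37 - 74 = 74.
The quantity actually transacted is the short side, demand: 38.

38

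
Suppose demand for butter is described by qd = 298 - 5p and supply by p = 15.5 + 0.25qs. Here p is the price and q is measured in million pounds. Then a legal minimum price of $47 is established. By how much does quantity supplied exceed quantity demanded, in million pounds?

63

Rearranging supply gives qs = 4p - 62. Without the control the market clears where 298 - 5p = 4p - 62, i.e. p* = 40 and q* = 98.
Since 47 > 40, the floor is binding.
At p = 47: qd = 298 - 5·47 = 63 and qs = 4·47 - 62 = 126.
Surplus = qs - qd = 126 - 63 = 63.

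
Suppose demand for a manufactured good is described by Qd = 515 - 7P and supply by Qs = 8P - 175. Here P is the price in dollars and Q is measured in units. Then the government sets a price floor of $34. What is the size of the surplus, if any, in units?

0

Equilibrium: 515 - 7P = 8P - 175, so 690 = 15P and P* = 46, Q* = 193.
Since 34 is below P* = 46, the floor does not bind and the free-market outcome prevails.
Since the control does not bind, there is no surplus.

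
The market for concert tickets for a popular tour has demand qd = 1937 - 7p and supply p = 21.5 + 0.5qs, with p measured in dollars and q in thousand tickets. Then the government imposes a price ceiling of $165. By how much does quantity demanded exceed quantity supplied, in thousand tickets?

495

Rearranging supply gives qs = 2p - 43. In a free market, 1937 - 7p = 2p - 43 gives the equilibrium p* = 220, q* = 397.
The ceiling of 165 is below the equilibrium price 220, so it binds.
At p = 165: qd = 1937 - 7·165 = 782 and qs = 2·165 - 43 = 287.
Shortage = qd - qs = 782 - 287 = 495.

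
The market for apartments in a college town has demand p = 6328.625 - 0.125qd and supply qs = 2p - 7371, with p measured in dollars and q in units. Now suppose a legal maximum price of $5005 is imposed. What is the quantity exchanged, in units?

2639

Rearranging demand gives qd = 50629 - 8p. Setting quantity demanded equal to quantity supplied, 50629 - 8p = 2p - 7371, gives p* = 5800 and q* = 4229.
Since 5005 < 5800, the ceiling is binding.
At p = 5005: qd = 50629 - 8·5005 = 10589 and qs = 2·5005 - 7371 = 2639.
The quantity actually transacted is the short side, supply: 2639.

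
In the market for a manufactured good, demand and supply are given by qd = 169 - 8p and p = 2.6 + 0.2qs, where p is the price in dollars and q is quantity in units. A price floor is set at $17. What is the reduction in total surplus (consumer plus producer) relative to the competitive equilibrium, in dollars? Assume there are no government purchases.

93.6

Rearranging supply gives qs = 5p - 13. Setting quantity demanded equal to quantity supplied, 169 - 8p = 5p - 13, gives p* = 14 and q* = 57.
Because the floor (17) lies above the market-clearing price, it is binding.
At p = 17: qd = 169 - 8·17 = 33 and qs = 5·17 - 13 = 72.
Quantity traded falls to 33. At q = 33 the demand price is (169 - 33)/8 = 17 and the supply price is (13 + 33)/5 = 9.2.
Deadweight loss = ½ · (17 - 9.2) · (57 - 33) = ½ · 7.8 · 24 = 93.6.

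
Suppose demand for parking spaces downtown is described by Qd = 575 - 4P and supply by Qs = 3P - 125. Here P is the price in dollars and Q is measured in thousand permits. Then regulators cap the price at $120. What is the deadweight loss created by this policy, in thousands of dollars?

Equilibrium: 575 - 4P = 3P - 125, so 700 = 7P and P* = 100, Q* = 175.
The ceiling of 120 is above the equilibrium price 100, so it is not binding; the market clears at P* = 100, Q* = 175.
Since the control does not bind, no trades are prevented and deadweight loss is zero.

0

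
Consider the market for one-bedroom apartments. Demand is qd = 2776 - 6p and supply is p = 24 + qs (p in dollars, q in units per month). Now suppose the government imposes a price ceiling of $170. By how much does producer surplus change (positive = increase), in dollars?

Rearranging supply gives qs = p - 24. Setting quantity demanded equal to quantity supplied, 2776 - 6p = p - 24, gives p* = 400 and q* = 376.
Because the ceiling (170) lies below the market-clearing price, it is binding.
At p = 170: qd = 2776 - 6·170 = 1756 and qs = 170 - 24 = 146.
Producer surplus without the control is ½ · (400 - 24) · 376 = 70688.
With the ceiling, producers sell 146 units at 170, so PS = ½ · (170 - 24) · 146 = 10658.
Change in producer surplus = 10658 - 70688 = -60030.

-60030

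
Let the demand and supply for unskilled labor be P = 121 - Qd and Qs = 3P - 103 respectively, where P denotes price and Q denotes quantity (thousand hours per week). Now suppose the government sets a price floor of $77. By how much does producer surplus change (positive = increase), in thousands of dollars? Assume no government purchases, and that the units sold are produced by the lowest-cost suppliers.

850.5

Rearranging demand gives Qd = 121 - P. In a free market, 121 - P = 3P - 103 gives the equilibrium P* = 56, Q* = 65.
The floor of 77 is above the equilibrium price 56, so it binds.
At P = 77: Qd = 121 - 77 = 44 and Qs = 3·77 - 103 = 128.
Producer surplus without the control is ½ · (56 - 103/3) · 65 = 4225/6.
With the floor, 44 units are sold at 77. The supply price at Q = 44 is 49, so PS = ½ · [(77 - 103/3) + (77 - 49)] · 44 = 4664/3.
Change in producer surplus = 4664/3 - 4225/6 = 850.5.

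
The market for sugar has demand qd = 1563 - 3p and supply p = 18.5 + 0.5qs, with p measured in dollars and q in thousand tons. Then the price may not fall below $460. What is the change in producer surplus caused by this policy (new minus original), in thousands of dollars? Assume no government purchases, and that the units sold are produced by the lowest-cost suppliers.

-18480

Rearranging supply gives qs = 2p - 37. Equilibrium: 1563 - 3p = 2p - 37, so 1600 = 5p and p* = 320, q* = 603.
The floor of 460 is above the equilibrium price 320, so it binds.
At p = 460: qd = 1563 - 3·460 = 183 and qs = 2·460 - 37 = 883.
Producer surplus without the control is ½ · (320 - 18.5) · 603 = 90902.25.
With the floor, 183 units are sold at 460. The supply price at q = 183 is 110, so PS = ½ · [(460 - 18.5) + (460 - 110)] · 183 = 72422.25.
Change in producer surplus = 72422.25 - 90902.25 = -18480.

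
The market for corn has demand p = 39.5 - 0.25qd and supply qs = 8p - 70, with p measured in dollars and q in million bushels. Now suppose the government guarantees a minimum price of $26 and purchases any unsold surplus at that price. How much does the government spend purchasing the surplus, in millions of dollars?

2184

Rearranging demand gives qd = 158 - 4p. Setting quantity demanded equal to quantity supplied, 158 - 4p = 8p - 70, gives p* = 19 and q* = 82.
Because the floor (26) lies above the market-clearing price, it is binding.
At p = 26: qd = 158 - 4·26 = 54 and qs = 8·26 - 70 = 138.
Surplus = qs - qd = 84.
Government expenditure = surplus × support price = 84 × 26 = 2184.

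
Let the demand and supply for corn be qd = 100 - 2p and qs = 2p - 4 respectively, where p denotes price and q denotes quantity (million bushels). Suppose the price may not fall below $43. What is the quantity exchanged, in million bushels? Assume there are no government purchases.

Without the control the market clears where 100 - 2p = 2p - 4, i.e. p* = 26 and q* = 48.
Since 43 > 26, the floor is binding.
At p = 43: qd = 100 - 2·43 = 14 and qs = 2·43 - 4 = 82.
The quantity actually transacted is the short side, demand: 14.

14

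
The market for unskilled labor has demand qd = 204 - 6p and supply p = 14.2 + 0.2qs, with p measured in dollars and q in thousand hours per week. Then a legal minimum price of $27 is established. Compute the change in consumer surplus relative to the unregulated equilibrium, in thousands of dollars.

-96

Rearranging supply gives qs = 5p - 71. Without the control the market clears where 204 - 6p = 5p - 71, i.e. p* = 25 and q* = 54.
Since 27 > 25, the floor is binding.
At p = 27: qd = 204 - 6·27 = 42 and qs = 5·27 - 71 = 64.
Consumer surplus without the control is ½ · (34 - 25) · 54 = 243.
With the floor, consumers buy 42 units at 27, so CS = ½ · (34 - 27) · 42 = 147.
Change in consumer surplus = 147 - 243 = -96.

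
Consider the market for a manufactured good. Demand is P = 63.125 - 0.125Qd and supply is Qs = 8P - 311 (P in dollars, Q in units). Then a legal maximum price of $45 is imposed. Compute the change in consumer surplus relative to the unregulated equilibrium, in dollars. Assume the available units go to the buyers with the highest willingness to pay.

150

Rearranging demand gives Qd = 505 - 8P. Setting quantity demanded equal to quantity supplied, 505 - 8P = 8P - 311, gives P* = 51 and Q* = 97.
Since 45 < 51, the ceiling is binding.
At P = 45: Qd = 505 - 8·45 = 145 and Qs = 8·45 - 311 = 49.
Consumer surplus without the control is ½ · (63.125 - 51) · 97 = 588.0625.
With the ceiling, 49 units are sold at 45 (assume they go to the highest-value buyers). The demand price at Q = 49 is 57, so CS = ½ · [(63.125 - 45) + (57 - 45)] · 49 = 738.0625.
Change in consumer surplus = 738.0625 - 588.0625 = 150.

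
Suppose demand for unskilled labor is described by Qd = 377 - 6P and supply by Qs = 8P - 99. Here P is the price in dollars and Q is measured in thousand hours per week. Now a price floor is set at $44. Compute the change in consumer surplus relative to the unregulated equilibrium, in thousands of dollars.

-1430

Without the control the market clears where 377 - 6P = 8P - 99, i.e. P* = 34 and Q* = 173.
Since 44 > 34, the floor is binding.
At P = 44: Qd = 377 - 6·44 = 113 and Qs = 8·44 - 99 = 253.
Consumer surplus without the control is ½ · (377/6 - 34) · 173 = 29929/12.
With the floor, consumers buy 113 units at 44, so CS = ½ · (377/6 - 44) · 113 = 12769/12.
Change in consumer surplus = 12769/12 - 29929/12 = -1430.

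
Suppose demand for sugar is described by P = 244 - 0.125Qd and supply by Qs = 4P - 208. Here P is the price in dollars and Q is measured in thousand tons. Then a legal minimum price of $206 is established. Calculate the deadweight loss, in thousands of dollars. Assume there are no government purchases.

8112

Rearranging demand gives Qd = 1952 - 8P. Without the control the market clears where 1952 - 8P = 4P - 208, i.e. P* = 180 and Q* = 512.
Because the floor (206) lies above the market-clearing price, it is binding.
At P = 206: Qd = 1952 - 8·206 = 304 and Qs = 4·206 - 208 = 616.
Quantity traded falls to 304. At Q = 304 the demand price is (1952 - 304)/8 = 206 and the supply price is (208 + 304)/4 = 128.
Deadweight loss = ½ · (206 - 128) · (512 - 304) = ½ · 78 · 208 = 8112.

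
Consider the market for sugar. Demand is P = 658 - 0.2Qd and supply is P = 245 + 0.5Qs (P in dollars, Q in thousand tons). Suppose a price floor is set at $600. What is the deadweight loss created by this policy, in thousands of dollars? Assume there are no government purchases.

Rearranging demand gives Qd = 3290 - 5P; rearranging supply gives Qs = 2P - 490. In a free market, 3290 - 5P = 2P - 490 gives the equilibrium P* = 540, Q* = 590.
The floor of 600 is above the equilibrium price 540, so it binds.
At P = 600: Qd = 3290 - 5·600 = 290 and Qs = 2·600 - 490 = 710.
Quantity traded falls to 290. At Q = 290 the demand price is (3290 - 290)/5 = 600 and the supply price is (490 + 290)/2 = 390.
Deadweight loss = ½ · (600 - 390) · (590 - 290) = ½ · 210 · 300 = 31500.

31500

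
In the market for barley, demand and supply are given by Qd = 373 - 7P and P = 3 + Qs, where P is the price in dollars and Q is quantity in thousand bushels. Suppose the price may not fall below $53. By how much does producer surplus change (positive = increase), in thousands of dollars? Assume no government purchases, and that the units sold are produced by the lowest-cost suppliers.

-870

Rearranging supply gives Qs = P - 3. In a free market, 373 - 7P = P - 3 gives the equilibrium P* = 47, Q* = 44.
Since 53 > 47, the floor is binding.
At P = 53: Qd = 373 - 7·53 = 2 and Qs = 53 - 3 = 50.
Producer surplus without the control is ½ · (47 - 3) · 44 = 968.
With the floor, 2 units are sold at 53. The supply price at Q = 2 is 5, so PS = ½ · [(53 - 3) + (53 - 5)] · 2 = 98.
Change in producer surplus = 98 - 968 = -870.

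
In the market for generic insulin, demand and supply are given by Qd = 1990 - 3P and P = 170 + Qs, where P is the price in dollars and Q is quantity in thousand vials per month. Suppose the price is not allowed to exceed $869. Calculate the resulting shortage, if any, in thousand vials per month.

Rearranging supply gives Qs = P - 170. In a free market, 1990 - 3P = P - 170 gives the equilibrium P* = 540, Q* = 370.
The ceiling of 869 is above the equilibrium price 540, so it is not binding; the market clears at P* = 540, Q* = 370.
Since the control does not bind, there is no shortage.

0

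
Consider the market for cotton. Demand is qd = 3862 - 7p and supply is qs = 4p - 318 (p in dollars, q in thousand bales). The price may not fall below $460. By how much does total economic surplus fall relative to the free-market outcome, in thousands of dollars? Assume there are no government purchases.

61600

In a free market, 3862 - 7p = 4p - 318 gives the equilibrium p* = 380, q* = 1202.
Because the floor (460) lies above the market-clearing price, it is binding.
At p = 460: qd = 3862 - 7·460 = 642 and qs = 4·460 - 318 = 1522.
Quantity traded falls to 642. At q = 642 the demand price is (3862 - 642)/7 = 460 and the supply price is (318 + 642)/4 = 240.
Deadweight loss = ½ · (460 - 240) · (1202 - 642) = ½ · 220 · 560 = 61600.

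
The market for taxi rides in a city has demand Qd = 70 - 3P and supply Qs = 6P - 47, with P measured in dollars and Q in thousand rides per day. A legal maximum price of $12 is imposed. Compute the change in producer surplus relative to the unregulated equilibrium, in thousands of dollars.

In a free market, 70 - 3P = 6P - 47 gives the equilibrium P* = 13, Q* = 31.
Since 12 < 13, the ceiling is binding.
At P = 12: Qd = 70 - 3·12 = 34 and Qs = 6·12 - 47 = 25.
Producer surplus without the control is ½ · (13 - 47/6) · 31 = 961/12.
With the ceiling, producers sell 25 units at 12, so PS = ½ · (12 - 47/6) · 25 = 625/12.
Change in producer surplus = 625/12 - 961/12 = -28.

-28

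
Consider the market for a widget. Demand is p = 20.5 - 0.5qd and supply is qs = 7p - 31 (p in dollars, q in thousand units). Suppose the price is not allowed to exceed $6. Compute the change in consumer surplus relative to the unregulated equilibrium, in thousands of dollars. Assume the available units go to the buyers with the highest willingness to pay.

Rearranging demand gives qd = 41 - 2p. Without the control the market clears where 41 - 2p = 7p - 31, i.e. p* = 8 and q* = 25.
Since 6 < 8, the ceiling is binding.
At p = 6: qd = 41 - 2·6 = 29 and qs = 7·6 - 31 = 11.
Consumer surplus without the control is ½ · (20.5 - 8) · 25 = 156.25.
With the ceiling, 11 units are sold at 6 (assume they go to the highest-value buyers). The demand price at q = 11 is 15, so CS = ½ · [(20.5 - 6) + (15 - 6)] · 11 = 129.25.
Change in consumer surplus = 129.25 - 156.25 = -27.

-27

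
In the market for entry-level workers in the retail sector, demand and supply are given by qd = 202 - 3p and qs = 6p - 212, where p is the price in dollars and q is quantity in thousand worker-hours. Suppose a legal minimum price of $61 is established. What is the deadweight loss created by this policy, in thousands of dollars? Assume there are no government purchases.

506.25

In a free market, 202 - 3p = 6p - 212 gives the equilibrium p* = 46, q* = 64.
Because the floor (61) lies above the market-clearing price, it is binding.
At p = 61: qd = 202 - 3·61 = 19 and qs = 6·61 - 212 = 154.
Quantity traded falls to 19. At q = 19 the demand price is (202 - 19)/3 = 61 and the supply price is (212 + 19)/6 = 38.5.
Deadweight loss = ½ · (61 - 38.5) · (64 - 19) = ½ · 22.5 · 45 = 506.25.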